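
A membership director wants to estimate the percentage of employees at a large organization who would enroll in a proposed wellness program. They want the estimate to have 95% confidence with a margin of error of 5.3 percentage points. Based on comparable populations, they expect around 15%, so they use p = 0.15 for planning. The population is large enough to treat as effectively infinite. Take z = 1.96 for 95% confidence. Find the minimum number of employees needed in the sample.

175

With p = 0.15, p(1−p) = 0.1275.
n = z²·p(1−p)/E² = 1.96² × 0.1275 / 0.053² = 3.8416 × 0.1275 / 0.002809 ≈ 174.37.
Rounding up gives n = 175.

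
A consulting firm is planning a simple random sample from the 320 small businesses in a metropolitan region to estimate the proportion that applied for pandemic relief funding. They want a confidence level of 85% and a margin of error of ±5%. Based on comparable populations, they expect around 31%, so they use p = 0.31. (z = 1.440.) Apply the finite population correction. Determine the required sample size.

115

Unadjusted: n₀ = 1.440² × 0.31 × 0.69 / 0.050² ≈ 177.42, so n₀ = 178.
Finite population correction with N = 320: n = n₀ / (1 + (n₀−1)/N) = 178 / (1 + 177/320) = 178 / 1.5531 ≈ 114.61.
Rounding up, n = 115.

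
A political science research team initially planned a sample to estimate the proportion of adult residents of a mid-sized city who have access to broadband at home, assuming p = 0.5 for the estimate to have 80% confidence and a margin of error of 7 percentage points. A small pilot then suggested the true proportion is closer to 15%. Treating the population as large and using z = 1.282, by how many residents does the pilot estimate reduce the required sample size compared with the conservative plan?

41

Conservative (p = 0.5): n = 1.282² × 0.25 / 0.070² ≈ 83.85 → 84.
Using p = 0.15: p(1−p) = 0.1275, so n = 1.282² × 0.1275 / 0.070² ≈ 42.77 → 43.
Reduction: 84 − 43 = 41.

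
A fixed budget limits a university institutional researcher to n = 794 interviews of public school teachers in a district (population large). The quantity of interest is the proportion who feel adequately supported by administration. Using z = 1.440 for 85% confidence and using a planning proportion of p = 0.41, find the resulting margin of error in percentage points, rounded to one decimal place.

2.5

SE(p̂) = √[p(1−p)/n] = √[0.2419/794] = 0.01745.
E = z × SE = 1.440 × 0.01745 = 0.02513, or 2.5 percentage points.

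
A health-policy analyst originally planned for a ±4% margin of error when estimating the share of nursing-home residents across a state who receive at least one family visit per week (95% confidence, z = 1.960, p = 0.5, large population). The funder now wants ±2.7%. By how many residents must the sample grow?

At ±4%: n = 1.960² × 0.2500 / 0.040² ≈ 600.25 → 601.
At ±2.7%: n = 1.960² × 0.2500 / 0.027² ≈ 1317.42 → 1318.
Additional respondents: 1318 − 601 = 717.

717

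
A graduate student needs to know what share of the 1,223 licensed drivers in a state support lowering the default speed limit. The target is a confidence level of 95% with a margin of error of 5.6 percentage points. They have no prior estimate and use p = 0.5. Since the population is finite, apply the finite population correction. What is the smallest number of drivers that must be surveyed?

246

For 95% confidence, z = 1.960.
Unadjusted: n₀ = 1.960² × 0.50 × 0.50 / 0.056² ≈ 306.25, so n₀ = 307.
Finite population correction with N = 1,223: n = n₀ / (1 + (n₀−1)/N) = 307 / (1 + 306/1223) = 307 / 1.2502 ≈ 245.56.
Rounding up, n = 246.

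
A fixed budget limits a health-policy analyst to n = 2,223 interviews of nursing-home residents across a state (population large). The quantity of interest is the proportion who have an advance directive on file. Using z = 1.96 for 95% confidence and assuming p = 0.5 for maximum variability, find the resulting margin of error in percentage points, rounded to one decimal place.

SE(p̂) = √[p(1−p)/n] = √[0.2500/2223] = 0.01060.
E = z × SE = 1.96 × 0.01060 = 0.02079, or 2.1 percentage points.

2.1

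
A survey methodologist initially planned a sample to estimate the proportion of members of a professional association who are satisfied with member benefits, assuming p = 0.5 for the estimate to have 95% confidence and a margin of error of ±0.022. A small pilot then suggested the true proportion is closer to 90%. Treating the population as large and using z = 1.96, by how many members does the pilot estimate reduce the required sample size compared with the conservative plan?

1270

Conservative (p = 0.5): n = 1.96² × 0.25 / 0.022² ≈ 1984.30 → 1985.
Using p = 0.90: p(1−p) = 0.0900, so n = 1.96² × 0.0900 / 0.022² ≈ 714.35 → 715.
Reduction: 1985 − 715 = 1270.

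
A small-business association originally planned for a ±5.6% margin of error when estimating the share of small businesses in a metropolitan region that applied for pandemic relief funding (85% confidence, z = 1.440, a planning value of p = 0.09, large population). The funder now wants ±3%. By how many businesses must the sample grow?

134

At ±5.6%: n = 1.440² × 0.0819 / 0.056² ≈ 54.15 → 55.
At ±3%: n = 1.440² × 0.0819 / 0.030² ≈ 188.70 → 189.
Additional respondents: 189 − 55 = 134.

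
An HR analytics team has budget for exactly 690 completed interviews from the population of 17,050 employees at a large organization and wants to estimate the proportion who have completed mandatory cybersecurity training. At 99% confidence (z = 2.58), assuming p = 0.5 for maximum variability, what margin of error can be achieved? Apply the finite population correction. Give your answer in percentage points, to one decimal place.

4.8

Finite-population factor: (N−n)/(N−1) = (17050−690)/(17050−1) = 0.9596.
SE(p̂) = √[p(1−p)/n · (N−n)/(N−1)] = √[0.2500/690 × 0.9596] = 0.01865.
E = z × SE = 2.58 × 0.01865 = 0.04811 ≈ 4.8 percentage points.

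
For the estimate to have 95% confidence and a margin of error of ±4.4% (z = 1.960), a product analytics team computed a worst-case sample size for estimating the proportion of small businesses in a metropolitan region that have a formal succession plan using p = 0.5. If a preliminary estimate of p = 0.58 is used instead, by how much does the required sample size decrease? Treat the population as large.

13

Conservative (p = 0.5): n = 1.960² × 0.25 / 0.044² ≈ 496.07 → 497.
Using p = 0.58: p(1−p) = 0.2436, so n = 1.960² × 0.2436 / 0.044² ≈ 483.37 → 484.
Reduction: 497 − 484 = 13.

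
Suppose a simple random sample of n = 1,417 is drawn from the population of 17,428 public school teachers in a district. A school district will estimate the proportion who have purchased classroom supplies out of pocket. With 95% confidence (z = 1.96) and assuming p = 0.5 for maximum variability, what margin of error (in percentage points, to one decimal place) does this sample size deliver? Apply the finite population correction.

2.5

Finite-population factor: (N−n)/(N−1) = (17428−1417)/(17428−1) = 0.9187.
SE(p̂) = √[p(1−p)/n · (N−n)/(N−1)] = √[0.2500/1417 × 0.9187] = 0.01273.
E = z × SE = 1.96 × 0.01273 = 0.02495 ≈ 2.5 percentage points.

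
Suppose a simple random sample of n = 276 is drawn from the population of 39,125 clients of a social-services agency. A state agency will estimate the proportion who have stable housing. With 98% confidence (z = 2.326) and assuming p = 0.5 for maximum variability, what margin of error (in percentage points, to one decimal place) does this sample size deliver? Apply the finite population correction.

Finite-population factor: (N−n)/(N−1) = (39125−276)/(39125−1) = 0.9930.
SE(p̂) = √[p(1−p)/n · (N−n)/(N−1)] = √[0.2500/276 × 0.9930] = 0.02999.
E = z × SE = 2.326 × 0.02999 = 0.06976 ≈ 7.0 percentage points.

7.0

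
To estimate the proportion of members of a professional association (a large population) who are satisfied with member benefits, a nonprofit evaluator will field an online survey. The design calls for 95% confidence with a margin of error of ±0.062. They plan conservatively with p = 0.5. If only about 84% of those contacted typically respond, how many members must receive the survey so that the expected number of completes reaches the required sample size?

For 95% confidence, z = 1.960.
Completed interviews needed: n₀ = 1.960² × 0.2500 / 0.062² ≈ 249.84 → 250.
At an 84% response rate, contacts needed = 250 / 0.84 ≈ 297.62 → 298.

298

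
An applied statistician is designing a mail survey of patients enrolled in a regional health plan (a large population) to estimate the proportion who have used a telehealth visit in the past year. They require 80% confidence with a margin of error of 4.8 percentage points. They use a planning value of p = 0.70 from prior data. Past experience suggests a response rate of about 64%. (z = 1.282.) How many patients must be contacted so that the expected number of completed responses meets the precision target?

235

Completed interviews needed: n₀ = 1.282² × 0.2100 / 0.048² ≈ 149.80 → 150.
At a 64% response rate, contacts needed = 150 / 0.64 ≈ 234.38 → 235.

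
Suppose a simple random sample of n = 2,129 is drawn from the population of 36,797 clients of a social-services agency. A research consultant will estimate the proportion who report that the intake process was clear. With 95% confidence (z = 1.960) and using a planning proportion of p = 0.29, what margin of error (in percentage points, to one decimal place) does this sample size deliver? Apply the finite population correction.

1.9

Finite-population factor: (N−n)/(N−1) = (36797−2129)/(36797−1) = 0.9422.
SE(p̂) = √[p(1−p)/n · (N−n)/(N−1)] = √[0.2059/2129 × 0.9422] = 0.00955.
E = z × SE = 1.960 × 0.00955 = 0.01871 ≈ 1.9 percentage points.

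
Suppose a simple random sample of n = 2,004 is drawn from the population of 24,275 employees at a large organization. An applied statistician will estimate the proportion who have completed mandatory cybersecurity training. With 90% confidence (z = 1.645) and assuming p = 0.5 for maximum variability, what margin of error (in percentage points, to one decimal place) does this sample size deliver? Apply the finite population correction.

Finite-population factor: (N−n)/(N−1) = (24275−2004)/(24275−1) = 0.9175.
SE(p̂) = √[p(1−p)/n · (N−n)/(N−1)] = √[0.2500/2004 × 0.9175] = 0.01070.
E = z × SE = 1.645 × 0.01070 = 0.01760 ≈ 1.8 percentage points.

1.8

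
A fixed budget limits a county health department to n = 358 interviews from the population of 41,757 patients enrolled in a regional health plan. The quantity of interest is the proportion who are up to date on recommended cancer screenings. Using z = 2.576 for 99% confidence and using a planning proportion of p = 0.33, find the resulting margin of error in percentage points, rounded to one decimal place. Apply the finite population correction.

6.4

Finite-population factor: (N−n)/(N−1) = (41757−358)/(41757−1) = 0.9915.
SE(p̂) = √[p(1−p)/n · (N−n)/(N−1)] = √[0.2211/358 × 0.9915] = 0.02475.
E = z × SE = 2.576 × 0.02475 = 0.06374 ≈ 6.4 percentage points.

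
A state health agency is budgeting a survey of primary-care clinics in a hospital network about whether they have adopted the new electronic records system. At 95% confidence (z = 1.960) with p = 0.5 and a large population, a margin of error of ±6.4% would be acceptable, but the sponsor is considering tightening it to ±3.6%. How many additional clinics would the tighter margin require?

At ±6.4%: n = 1.960² × 0.2500 / 0.064² ≈ 234.47 → 235.
At ±3.6%: n = 1.960² × 0.2500 / 0.036² ≈ 741.05 → 742.
Additional respondents: 742 − 235 = 507.

507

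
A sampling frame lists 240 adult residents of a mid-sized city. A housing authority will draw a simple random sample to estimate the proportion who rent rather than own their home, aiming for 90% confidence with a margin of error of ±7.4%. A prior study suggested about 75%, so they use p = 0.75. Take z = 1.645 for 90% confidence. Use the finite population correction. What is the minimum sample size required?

Unadjusted: n₀ = 1.645² × 0.75 × 0.25 / 0.074² ≈ 92.66, so n₀ = 93.
Finite population correction with N = 240: n = n₀ / (1 + (n₀−1)/N) = 93 / (1 + 92/240) = 93 / 1.3833 ≈ 67.23.
Rounding up, n = 68.

68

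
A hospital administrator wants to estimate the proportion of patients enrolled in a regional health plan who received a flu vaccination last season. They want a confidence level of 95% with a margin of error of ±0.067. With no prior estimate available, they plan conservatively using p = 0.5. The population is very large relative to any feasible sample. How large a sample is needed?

214

For 95% confidence, z = 1.96.
With p = 0.5, p(1−p) = 0.25.
n = z²·p(1−p)/E² = 1.96² × 0.2500 / 0.067² = 3.8416 × 0.2500 / 0.004489 ≈ 213.95.
Rounding up gives n = 214.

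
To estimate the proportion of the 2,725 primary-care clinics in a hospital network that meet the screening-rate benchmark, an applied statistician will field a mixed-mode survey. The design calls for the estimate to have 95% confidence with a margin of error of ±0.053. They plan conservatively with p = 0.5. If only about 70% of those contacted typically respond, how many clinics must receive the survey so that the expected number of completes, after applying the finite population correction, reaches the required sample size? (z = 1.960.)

Completed interviews needed (unadjusted): n₀ = 1.960² × 0.2500 / 0.053² ≈ 341.90 → 342.
FPC for N = 2,725: n = 342 / (1 + 341/2725) = 342 / 1.1251 ≈ 303.96 → 304.
At a 70% response rate, contacts needed = 304 / 0.70 ≈ 434.29 → 435.

435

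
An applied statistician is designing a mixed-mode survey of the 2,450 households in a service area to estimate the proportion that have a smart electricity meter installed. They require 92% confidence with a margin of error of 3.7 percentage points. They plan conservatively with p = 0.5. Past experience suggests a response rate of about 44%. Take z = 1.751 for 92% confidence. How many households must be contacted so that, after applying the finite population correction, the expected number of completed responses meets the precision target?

Completed interviews needed (unadjusted): n₀ = 1.751² × 0.2500 / 0.037² ≈ 559.90 → 560.
FPC for N = 2,450: n = 560 / (1 + 559/2450) = 560 / 1.2282 ≈ 455.97 → 456.
At a 44% response rate, contacts needed = 456 / 0.44 ≈ 1036.36 → 1037.

1037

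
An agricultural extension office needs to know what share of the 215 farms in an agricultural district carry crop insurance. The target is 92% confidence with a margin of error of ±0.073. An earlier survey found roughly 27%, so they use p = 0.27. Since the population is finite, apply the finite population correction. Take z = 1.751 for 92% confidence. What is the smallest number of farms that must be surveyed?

75

Unadjusted: n₀ = 1.751² × 0.27 × 0.73 / 0.073² ≈ 113.40, so n₀ = 114.
Finite population correction with N = 215: n = n₀ / (1 + (n₀−1)/N) = 114 / (1 + 113/215) = 114 / 1.5256 ≈ 74.73.
Rounding up, n = 75.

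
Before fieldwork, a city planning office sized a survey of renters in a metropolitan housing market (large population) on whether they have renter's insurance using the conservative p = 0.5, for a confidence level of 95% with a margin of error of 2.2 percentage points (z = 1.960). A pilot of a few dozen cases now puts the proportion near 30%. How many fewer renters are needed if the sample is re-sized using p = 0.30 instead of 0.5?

Conservative (p = 0.5): n = 1.960² × 0.25 / 0.022² ≈ 1984.30 → 1985.
Using p = 0.30: p(1−p) = 0.2100, so n = 1.960² × 0.2100 / 0.022² ≈ 1666.81 → 1667.
Reduction: 1985 − 1667 = 318.

318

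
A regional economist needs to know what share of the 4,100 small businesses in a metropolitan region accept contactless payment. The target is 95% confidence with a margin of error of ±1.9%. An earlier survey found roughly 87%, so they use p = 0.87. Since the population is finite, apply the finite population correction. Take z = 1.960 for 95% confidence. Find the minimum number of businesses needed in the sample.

Unadjusted: n₀ = 1.960² × 0.87 × 0.13 / 0.019² ≈ 1203.56, so n₀ = 1204.
Finite population correction with N = 4,100: n = n₀ / (1 + (n₀−1)/N) = 1204 / (1 + 1203/4100) = 1204 / 1.2934 ≈ 930.87.
Rounding up, n = 931.

931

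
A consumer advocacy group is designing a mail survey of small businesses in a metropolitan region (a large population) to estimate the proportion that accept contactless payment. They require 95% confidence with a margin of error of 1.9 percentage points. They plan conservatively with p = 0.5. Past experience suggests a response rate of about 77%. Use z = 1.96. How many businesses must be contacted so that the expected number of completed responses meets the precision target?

3456

Completed interviews needed: n₀ = 1.96² × 0.2500 / 0.019² ≈ 2660.39 → 2661.
At a 77% response rate, contacts needed = 2661 / 0.77 ≈ 3455.84 → 3456.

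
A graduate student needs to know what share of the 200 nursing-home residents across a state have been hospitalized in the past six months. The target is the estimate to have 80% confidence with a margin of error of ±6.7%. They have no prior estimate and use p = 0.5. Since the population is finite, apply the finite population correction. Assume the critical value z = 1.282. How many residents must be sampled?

64

Unadjusted: n₀ = 1.282² × 0.50 × 0.50 / 0.067² ≈ 91.53, so n₀ = 92.
Finite population correction with N = 200: n = n₀ / (1 + (n₀−1)/N) = 92 / (1 + 91/200) = 92 / 1.4550 ≈ 63.23.
Rounding up, n = 64.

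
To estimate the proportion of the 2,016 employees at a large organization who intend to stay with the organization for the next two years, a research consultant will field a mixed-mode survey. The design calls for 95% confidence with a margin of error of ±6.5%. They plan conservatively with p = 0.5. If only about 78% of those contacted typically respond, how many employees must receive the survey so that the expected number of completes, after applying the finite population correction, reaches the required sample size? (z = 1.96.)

Completed interviews needed (unadjusted): n₀ = 1.96² × 0.2500 / 0.065² ≈ 227.31 → 228.
FPC for N = 2,016: n = 228 / (1 + 227/2016) = 228 / 1.1126 ≈ 204.93 → 205.
At a 78% response rate, contacts needed = 205 / 0.78 ≈ 262.82 → 263.

263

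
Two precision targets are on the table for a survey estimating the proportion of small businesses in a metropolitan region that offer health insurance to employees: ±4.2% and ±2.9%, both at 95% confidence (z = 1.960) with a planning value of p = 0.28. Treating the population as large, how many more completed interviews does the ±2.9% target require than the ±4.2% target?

At ±4.2%: n = 1.960² × 0.2016 / 0.042² ≈ 439.04 → 440.
At ±2.9%: n = 1.960² × 0.2016 / 0.029² ≈ 920.89 → 921.
Additional respondents: 921 − 440 = 481.

481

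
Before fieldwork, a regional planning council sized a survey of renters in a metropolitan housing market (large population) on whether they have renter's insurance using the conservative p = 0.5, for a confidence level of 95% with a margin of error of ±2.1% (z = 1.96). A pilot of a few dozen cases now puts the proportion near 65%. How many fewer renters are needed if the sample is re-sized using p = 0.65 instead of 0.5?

196

Conservative (p = 0.5): n = 1.96² × 0.25 / 0.021² ≈ 2177.78 → 2178.
Using p = 0.65: p(1−p) = 0.2275, so n = 1.96² × 0.2275 / 0.021² ≈ 1981.78 → 1982.
Reduction: 2178 − 1982 = 196.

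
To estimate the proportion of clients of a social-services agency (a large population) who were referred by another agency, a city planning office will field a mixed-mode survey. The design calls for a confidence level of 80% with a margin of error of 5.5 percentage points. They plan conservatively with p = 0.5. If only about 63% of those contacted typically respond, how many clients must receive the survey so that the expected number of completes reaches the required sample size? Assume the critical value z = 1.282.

216

Completed interviews needed: n₀ = 1.282² × 0.2500 / 0.055² ≈ 135.83 → 136.
At a 63% response rate, contacts needed = 136 / 0.63 ≈ 215.87 → 216.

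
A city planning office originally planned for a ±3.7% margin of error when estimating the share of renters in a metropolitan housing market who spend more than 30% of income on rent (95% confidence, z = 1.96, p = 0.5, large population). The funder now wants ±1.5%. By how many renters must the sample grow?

At ±3.7%: n = 1.96² × 0.2500 / 0.037² ≈ 701.53 → 702.
At ±1.5%: n = 1.96² × 0.2500 / 0.015² ≈ 4268.44 → 4269.
Additional respondents: 4269 − 702 = 3567.

3567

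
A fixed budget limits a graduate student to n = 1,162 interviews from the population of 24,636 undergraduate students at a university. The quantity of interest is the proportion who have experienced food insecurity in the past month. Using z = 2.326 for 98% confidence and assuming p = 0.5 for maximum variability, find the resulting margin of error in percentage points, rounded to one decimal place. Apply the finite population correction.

3.3

Finite-population factor: (N−n)/(N−1) = (24636−1162)/(24636−1) = 0.9529.
SE(p̂) = √[p(1−p)/n · (N−n)/(N−1)] = √[0.2500/1162 × 0.9529] = 0.01432.
E = z × SE = 2.326 × 0.01432 = 0.03330 ≈ 3.3 percentage points.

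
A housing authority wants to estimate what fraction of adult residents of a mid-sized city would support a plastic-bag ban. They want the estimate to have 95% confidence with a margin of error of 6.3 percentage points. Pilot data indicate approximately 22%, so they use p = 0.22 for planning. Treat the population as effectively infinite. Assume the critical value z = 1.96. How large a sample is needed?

With p = 0.22, p(1−p) = 0.1716.
n = z²·p(1−p)/E² = 1.96² × 0.1716 / 0.063² = 3.8416 × 0.1716 / 0.003969 ≈ 166.09.
Rounding up gives n = 167.

167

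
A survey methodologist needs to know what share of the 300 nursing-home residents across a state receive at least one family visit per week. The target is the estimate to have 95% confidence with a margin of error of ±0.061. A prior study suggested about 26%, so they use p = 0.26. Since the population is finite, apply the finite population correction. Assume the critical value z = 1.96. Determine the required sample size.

120

Unadjusted: n₀ = 1.96² × 0.26 × 0.74 / 0.061² ≈ 198.64, so n₀ = 199.
Finite population correction with N = 300: n = n₀ / (1 + (n₀−1)/N) = 199 / (1 + 198/300) = 199 / 1.6600 ≈ 119.88.
Rounding up, n = 120.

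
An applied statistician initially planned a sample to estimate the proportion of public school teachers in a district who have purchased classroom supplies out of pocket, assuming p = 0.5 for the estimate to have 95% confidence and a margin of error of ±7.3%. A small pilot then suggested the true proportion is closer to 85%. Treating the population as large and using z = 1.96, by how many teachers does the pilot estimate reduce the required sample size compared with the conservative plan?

Conservative (p = 0.5): n = 1.96² × 0.25 / 0.073² ≈ 180.22 → 181.
Using p = 0.85: p(1−p) = 0.1275, so n = 1.96² × 0.1275 / 0.073² ≈ 91.91 → 92.
Reduction: 181 − 92 = 89.

89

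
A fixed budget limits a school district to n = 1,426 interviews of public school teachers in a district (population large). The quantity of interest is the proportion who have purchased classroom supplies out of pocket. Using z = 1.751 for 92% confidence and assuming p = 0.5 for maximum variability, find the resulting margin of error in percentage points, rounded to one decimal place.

SE(p̂) = √[p(1−p)/n] = √[0.2500/1426] = 0.01324.
E = z × SE = 1.751 × 0.01324 = 0.02318, or 2.3 percentage points.

2.3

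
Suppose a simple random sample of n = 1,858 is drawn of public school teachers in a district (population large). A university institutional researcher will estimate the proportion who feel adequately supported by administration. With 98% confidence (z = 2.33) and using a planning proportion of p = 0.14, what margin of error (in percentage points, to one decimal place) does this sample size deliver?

1.9

SE(p̂) = √[p(1−p)/n] = √[0.1204/1858] = 0.00805.
E = z × SE = 2.33 × 0.00805 = 0.01876, or 1.9 percentage points.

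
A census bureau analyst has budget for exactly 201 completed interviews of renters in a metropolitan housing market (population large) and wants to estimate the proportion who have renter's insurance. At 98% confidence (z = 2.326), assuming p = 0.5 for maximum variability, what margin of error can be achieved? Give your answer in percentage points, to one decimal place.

8.2

SE(p̂) = √[p(1−p)/n] = √[0.2500/201] = 0.03527.
E = z × SE = 2.326 × 0.03527 = 0.08203, or 8.2 percentage points.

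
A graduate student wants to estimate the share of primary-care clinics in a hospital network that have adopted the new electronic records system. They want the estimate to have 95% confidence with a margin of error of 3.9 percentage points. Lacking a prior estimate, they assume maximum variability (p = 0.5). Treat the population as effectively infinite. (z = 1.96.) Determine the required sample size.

632

With p = 0.5, p(1−p) = 0.25.
n = z²·p(1−p)/E² = 1.96² × 0.2500 / 0.039² = 3.8416 × 0.2500 / 0.001521 ≈ 631.43.
Rounding up gives n = 632.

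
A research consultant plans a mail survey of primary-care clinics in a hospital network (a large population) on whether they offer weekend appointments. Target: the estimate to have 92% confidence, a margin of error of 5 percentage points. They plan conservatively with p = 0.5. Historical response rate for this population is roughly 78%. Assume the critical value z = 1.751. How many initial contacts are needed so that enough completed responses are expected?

Completed interviews needed: n₀ = 1.751² × 0.2500 / 0.050² ≈ 306.60 → 307.
At a 78% response rate, contacts needed = 307 / 0.78 ≈ 393.59 → 394.

394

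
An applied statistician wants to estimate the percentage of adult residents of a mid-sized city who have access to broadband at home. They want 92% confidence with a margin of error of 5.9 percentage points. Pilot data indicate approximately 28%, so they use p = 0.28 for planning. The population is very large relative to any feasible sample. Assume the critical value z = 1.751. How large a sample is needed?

178

With p = 0.28, p(1−p) = 0.2016.
n = z²·p(1−p)/E² = 1.751² × 0.2016 / 0.059² = 3.0660 × 0.2016 / 0.003481 ≈ 177.57.
Rounding up gives n = 178.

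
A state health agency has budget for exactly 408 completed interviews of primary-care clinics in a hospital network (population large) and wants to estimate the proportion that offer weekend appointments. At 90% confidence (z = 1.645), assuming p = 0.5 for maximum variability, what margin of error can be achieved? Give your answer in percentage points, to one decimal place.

4.1

SE(p̂) = √[p(1−p)/n] = √[0.2500/408] = 0.02475.
E = z × SE = 1.645 × 0.02475 = 0.04072, or 4.1 percentage points.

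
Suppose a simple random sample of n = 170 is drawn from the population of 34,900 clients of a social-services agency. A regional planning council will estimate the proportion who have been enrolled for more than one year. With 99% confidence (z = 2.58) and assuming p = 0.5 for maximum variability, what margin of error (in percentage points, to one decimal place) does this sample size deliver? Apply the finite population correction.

9.9

Finite-population factor: (N−n)/(N−1) = (34900−170)/(34900−1) = 0.9952.
SE(p̂) = √[p(1−p)/n · (N−n)/(N−1)] = √[0.2500/170 × 0.9952] = 0.03826.
E = z × SE = 2.58 × 0.03826 = 0.09870 ≈ 9.9 percentage points.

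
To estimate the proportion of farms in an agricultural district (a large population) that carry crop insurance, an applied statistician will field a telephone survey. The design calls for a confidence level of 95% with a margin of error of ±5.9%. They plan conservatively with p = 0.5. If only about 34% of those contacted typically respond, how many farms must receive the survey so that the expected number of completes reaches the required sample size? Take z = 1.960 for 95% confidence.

812

Completed interviews needed: n₀ = 1.960² × 0.2500 / 0.059² ≈ 275.90 → 276.
At a 34% response rate, contacts needed = 276 / 0.34 ≈ 811.76 → 812.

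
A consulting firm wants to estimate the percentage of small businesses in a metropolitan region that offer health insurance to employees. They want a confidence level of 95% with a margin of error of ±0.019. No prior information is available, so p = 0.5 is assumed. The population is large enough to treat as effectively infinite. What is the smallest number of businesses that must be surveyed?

For 95% confidence, z = 1.960.
With p = 0.5, p(1−p) = 0.25.
n = z²·p(1−p)/E² = 1.960² × 0.2500 / 0.019² = 3.8416 × 0.2500 / 0.000361 ≈ 2660.39.
Rounding up gives n = 2661.

2661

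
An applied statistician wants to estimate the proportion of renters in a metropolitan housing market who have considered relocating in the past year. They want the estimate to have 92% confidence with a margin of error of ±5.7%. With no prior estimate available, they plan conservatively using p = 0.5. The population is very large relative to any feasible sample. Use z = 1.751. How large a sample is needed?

236

With p = 0.5, p(1−p) = 0.25.
n = z²·p(1−p)/E² = 1.751² × 0.2500 / 0.057² = 3.0660 × 0.2500 / 0.003249 ≈ 235.92.
Rounding up gives n = 236.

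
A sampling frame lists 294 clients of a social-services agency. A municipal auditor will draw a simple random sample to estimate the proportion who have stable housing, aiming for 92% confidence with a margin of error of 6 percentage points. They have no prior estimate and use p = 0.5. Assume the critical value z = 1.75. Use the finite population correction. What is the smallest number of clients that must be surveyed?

124

Unadjusted: n₀ = 1.75² × 0.50 × 0.50 / 0.060² ≈ 212.67, so n₀ = 213.
Finite population correction with N = 294: n = n₀ / (1 + (n₀−1)/N) = 213 / (1 + 212/294) = 213 / 1.7211 ≈ 123.76.
Rounding up, n = 124.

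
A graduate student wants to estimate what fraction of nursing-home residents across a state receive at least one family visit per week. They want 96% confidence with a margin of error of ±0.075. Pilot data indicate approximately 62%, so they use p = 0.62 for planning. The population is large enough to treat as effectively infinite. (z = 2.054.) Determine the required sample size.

With p = 0.62, p(1−p) = 0.2356.
n = z²·p(1−p)/E² = 2.054² × 0.2356 / 0.075² = 4.2189 × 0.2356 / 0.005625 ≈ 176.71.
Rounding up gives n = 177.

177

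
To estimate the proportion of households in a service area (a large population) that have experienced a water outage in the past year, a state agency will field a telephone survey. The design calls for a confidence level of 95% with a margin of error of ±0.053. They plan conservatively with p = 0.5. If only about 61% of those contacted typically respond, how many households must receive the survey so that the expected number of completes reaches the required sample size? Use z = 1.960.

Completed interviews needed: n₀ = 1.960² × 0.2500 / 0.053² ≈ 341.90 → 342.
At a 61% response rate, contacts needed = 342 / 0.61 ≈ 560.66 → 561.

561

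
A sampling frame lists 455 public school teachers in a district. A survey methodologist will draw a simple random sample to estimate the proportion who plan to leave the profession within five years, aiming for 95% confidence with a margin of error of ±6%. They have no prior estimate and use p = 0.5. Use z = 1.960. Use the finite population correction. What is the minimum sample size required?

Unadjusted: n₀ = 1.960² × 0.50 × 0.50 / 0.060² ≈ 266.78, so n₀ = 267.
Finite population correction with N = 455: n = n₀ / (1 + (n₀−1)/N) = 267 / (1 + 266/455) = 267 / 1.5846 ≈ 168.50.
Rounding up, n = 169.

169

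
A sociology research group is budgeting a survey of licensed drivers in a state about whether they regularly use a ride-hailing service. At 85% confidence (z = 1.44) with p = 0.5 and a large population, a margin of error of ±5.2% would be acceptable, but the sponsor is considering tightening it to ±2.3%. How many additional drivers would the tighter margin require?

788

At ±5.2%: n = 1.44² × 0.2500 / 0.052² ≈ 191.72 → 192.
At ±2.3%: n = 1.44² × 0.2500 / 0.023² ≈ 979.96 → 980.
Additional respondents: 980 − 192 = 788.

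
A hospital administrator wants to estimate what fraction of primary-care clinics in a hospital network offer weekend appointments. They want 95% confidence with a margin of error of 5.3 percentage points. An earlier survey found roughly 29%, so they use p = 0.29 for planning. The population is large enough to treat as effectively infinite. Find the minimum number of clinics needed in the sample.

282

For 95% confidence, z = 1.960.
With p = 0.29, p(1−p) = 0.2059.
n = z²·p(1−p)/E² = 1.960² × 0.2059 / 0.053² = 3.8416 × 0.2059 / 0.002809 ≈ 281.59.
Rounding up gives n = 282.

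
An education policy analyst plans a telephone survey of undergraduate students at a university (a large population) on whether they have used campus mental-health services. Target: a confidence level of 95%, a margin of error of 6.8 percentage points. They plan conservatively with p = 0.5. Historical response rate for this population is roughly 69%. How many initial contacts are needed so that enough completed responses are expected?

For 95% confidence, z = 1.960.
Completed interviews needed: n₀ = 1.960² × 0.2500 / 0.068² ≈ 207.70 → 208.
At a 69% response rate, contacts needed = 208 / 0.69 ≈ 301.45 → 302.

302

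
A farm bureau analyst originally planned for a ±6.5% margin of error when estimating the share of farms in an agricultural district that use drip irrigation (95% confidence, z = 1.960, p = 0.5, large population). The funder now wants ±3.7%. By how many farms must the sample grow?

At ±6.5%: n = 1.960² × 0.2500 / 0.065² ≈ 227.31 → 228.
At ±3.7%: n = 1.960² × 0.2500 / 0.037² ≈ 701.53 → 702.
Additional respondents: 702 − 228 = 474.

474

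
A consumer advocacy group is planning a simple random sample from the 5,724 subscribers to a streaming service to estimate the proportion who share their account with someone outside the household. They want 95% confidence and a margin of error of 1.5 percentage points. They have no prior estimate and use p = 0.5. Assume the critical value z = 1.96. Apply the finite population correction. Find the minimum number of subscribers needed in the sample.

2446

Unadjusted: n₀ = 1.96² × 0.50 × 0.50 / 0.015² ≈ 4268.44, so n₀ = 4269.
Finite population correction with N = 5,724: n = n₀ / (1 + (n₀−1)/N) = 4269 / (1 + 4268/5724) = 4269 / 1.7456 ≈ 2445.53.
Rounding up, n = 2446.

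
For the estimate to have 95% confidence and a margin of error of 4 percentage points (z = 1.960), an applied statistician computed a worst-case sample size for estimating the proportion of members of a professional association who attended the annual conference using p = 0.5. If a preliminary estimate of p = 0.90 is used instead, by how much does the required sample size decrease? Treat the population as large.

Conservative (p = 0.5): n = 1.960² × 0.25 / 0.040² ≈ 600.25 → 601.
Using p = 0.90: p(1−p) = 0.0900, so n = 1.960² × 0.0900 / 0.040² ≈ 216.09 → 217.
Reduction: 601 − 217 = 384.

384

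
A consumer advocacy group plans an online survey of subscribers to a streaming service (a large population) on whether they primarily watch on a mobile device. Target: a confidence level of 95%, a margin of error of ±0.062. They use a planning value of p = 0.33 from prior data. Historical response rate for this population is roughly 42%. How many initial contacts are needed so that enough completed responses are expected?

527

For 95% confidence, z = 1.960.
Completed interviews needed: n₀ = 1.960² × 0.2211 / 0.062² ≈ 220.96 → 221.
At a 42% response rate, contacts needed = 221 / 0.42 ≈ 526.19 → 527.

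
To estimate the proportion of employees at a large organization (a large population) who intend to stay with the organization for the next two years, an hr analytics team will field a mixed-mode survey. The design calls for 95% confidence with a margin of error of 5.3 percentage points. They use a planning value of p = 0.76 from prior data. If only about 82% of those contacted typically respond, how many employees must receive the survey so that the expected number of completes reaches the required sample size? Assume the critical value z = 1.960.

Completed interviews needed: n₀ = 1.960² × 0.1824 / 0.053² ≈ 249.45 → 250.
At an 82% response rate, contacts needed = 250 / 0.82 ≈ 304.88 → 305.

305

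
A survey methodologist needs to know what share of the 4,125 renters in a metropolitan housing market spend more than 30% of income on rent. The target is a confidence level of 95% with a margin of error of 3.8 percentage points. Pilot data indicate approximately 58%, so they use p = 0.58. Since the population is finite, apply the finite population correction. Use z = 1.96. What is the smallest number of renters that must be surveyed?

561

Unadjusted: n₀ = 1.96² × 0.58 × 0.42 / 0.038² ≈ 648.07, so n₀ = 649.
Finite population correction with N = 4,125: n = n₀ / (1 + (n₀−1)/N) = 649 / (1 + 648/4125) = 649 / 1.1571 ≈ 560.89.
Rounding up, n = 561.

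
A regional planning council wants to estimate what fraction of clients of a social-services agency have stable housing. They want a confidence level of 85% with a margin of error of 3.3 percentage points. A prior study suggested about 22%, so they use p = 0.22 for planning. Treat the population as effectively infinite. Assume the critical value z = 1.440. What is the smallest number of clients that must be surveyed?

327

With p = 0.22, p(1−p) = 0.1716.
n = z²·p(1−p)/E² = 1.440² × 0.1716 / 0.033² = 2.0736 × 0.1716 / 0.001089 ≈ 326.75.
Rounding up gives n = 327.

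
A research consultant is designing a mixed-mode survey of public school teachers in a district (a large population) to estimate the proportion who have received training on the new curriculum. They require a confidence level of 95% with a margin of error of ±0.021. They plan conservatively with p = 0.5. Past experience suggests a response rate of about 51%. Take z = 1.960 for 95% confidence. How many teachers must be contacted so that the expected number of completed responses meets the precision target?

Completed interviews needed: n₀ = 1.960² × 0.2500 / 0.021² ≈ 2177.78 → 2178.
At a 51% response rate, contacts needed = 2178 / 0.51 ≈ 4270.59 → 4271.

4271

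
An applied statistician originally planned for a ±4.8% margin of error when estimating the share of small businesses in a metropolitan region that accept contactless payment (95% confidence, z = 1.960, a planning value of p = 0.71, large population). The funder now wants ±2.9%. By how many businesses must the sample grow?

At ±4.8%: n = 1.960² × 0.2059 / 0.048² ≈ 343.31 → 344.
At ±2.9%: n = 1.960² × 0.2059 / 0.029² ≈ 940.53 → 941.
Additional respondents: 941 − 344 = 597.

597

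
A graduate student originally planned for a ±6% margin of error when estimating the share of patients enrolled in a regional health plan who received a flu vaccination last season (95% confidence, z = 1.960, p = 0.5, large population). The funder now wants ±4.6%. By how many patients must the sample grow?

187

At ±6%: n = 1.960² × 0.2500 / 0.060² ≈ 266.78 → 267.
At ±4.6%: n = 1.960² × 0.2500 / 0.046² ≈ 453.88 → 454.
Additional respondents: 454 − 267 = 187.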